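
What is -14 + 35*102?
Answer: 3556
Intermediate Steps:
-14 + 35*102 = -14 + 3570 = 3556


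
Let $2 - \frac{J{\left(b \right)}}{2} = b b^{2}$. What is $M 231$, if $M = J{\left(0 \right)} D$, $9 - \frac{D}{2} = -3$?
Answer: $22176$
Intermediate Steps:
$D = 24$ ($D = 18 - -6 = 18 + 6 = 24$)
$J{\left(b \right)} = 4 - 2 b^{3}$ ($J{\left(b \right)} = 4 - 2 b b^{2} = 4 - 2 b^{3}$)
$M = 96$ ($M = \left(4 - 2 \cdot 0^{3}\right) 24 = \left(4 - 0\right) 24 = \left(4 + 0\right) 24 = 4 \cdot 24 = 96$)
$M 231 = 96 \cdot 231 = 22176$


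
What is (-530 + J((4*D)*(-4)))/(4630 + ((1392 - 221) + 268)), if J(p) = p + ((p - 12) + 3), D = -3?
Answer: -443/6069 ≈ -0.072994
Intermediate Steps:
J(p) = -9 + 2*p (J(p) = p + ((-12 + p) + 3) = p + (-9 + p) = -9 + 2*p)
(-530 + J((4*D)*(-4)))/(4630 + ((1392 - 221) + 268)) = (-530 + (-9 + 2*((4*(-3))*(-4))))/(4630 + ((1392 - 221) + 268)) = (-530 + (-9 + 2*(-12*(-4))))/(4630 + (1171 + 268)) = (-530 + (-9 + 2*48))/(4630 + 1439) = (-530 + (-9 + 96))/6069 = (-530 + 87)*(1/6069) = -443*1/6069 = -443/6069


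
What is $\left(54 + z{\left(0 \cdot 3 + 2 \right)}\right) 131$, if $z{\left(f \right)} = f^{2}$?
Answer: $7598$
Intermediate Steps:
$\left(54 + z{\left(0 \cdot 3 + 2 \right)}\right) 131 = \left(54 + \left(0 \cdot 3 + 2\right)^{2}\right) 131 = \left(54 + \left(0 + 2\right)^{2}\right) 131 = \left(54 + 2^{2}\right) 131 = \left(54 + 4\right) 131 = 58 \cdot 131 = 7598$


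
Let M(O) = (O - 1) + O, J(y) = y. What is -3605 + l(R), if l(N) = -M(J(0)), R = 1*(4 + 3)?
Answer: -3604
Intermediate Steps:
R = 7 (R = 1*7 = 7)
M(O) = -1 + 2*O (M(O) = (-1 + O) + O = -1 + 2*O)
l(N) = 1 (l(N) = -(-1 + 2*0) = -(-1 + 0) = -1*(-1) = 1)
-3605 + l(R) = -3605 + 1 = -3604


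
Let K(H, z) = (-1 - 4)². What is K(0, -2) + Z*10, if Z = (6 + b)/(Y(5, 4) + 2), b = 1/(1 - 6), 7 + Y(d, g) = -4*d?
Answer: 567/25 ≈ 22.680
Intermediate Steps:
Y(d, g) = -7 - 4*d
K(H, z) = 25 (K(H, z) = (-5)² = 25)
b = -⅕ (b = 1/(-5) = -⅕ ≈ -0.20000)
Z = -29/125 (Z = (6 - ⅕)/((-7 - 4*5) + 2) = 29/(5*((-7 - 20) + 2)) = 29/(5*(-27 + 2)) = (29/5)/(-25) = (29/5)*(-1/25) = -29/125 ≈ -0.23200)
K(0, -2) + Z*10 = 25 - 29/125*10 = 25 - 58/25 = 567/25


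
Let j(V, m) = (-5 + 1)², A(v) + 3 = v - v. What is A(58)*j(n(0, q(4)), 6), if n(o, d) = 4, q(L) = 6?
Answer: -48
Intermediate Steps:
A(v) = -3 (A(v) = -3 + (v - v) = -3 + 0 = -3)
j(V, m) = 16 (j(V, m) = (-4)² = 16)
A(58)*j(n(0, q(4)), 6) = -3*16 = -48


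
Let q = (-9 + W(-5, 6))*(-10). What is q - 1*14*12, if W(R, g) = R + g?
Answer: -88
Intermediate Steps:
q = 80 (q = (-9 + (-5 + 6))*(-10) = (-9 + 1)*(-10) = -8*(-10) = 80)
q - 1*14*12 = 80 - 1*14*12 = 80 - 14*12 = 80 - 1*168 = 80 - 168 = -88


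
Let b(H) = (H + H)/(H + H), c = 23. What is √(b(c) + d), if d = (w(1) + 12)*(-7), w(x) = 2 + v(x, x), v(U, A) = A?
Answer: 2*I*√26 ≈ 10.198*I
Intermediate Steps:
b(H) = 1 (b(H) = (2*H)/((2*H)) = (2*H)*(1/(2*H)) = 1)
w(x) = 2 + x
d = -105 (d = ((2 + 1) + 12)*(-7) = (3 + 12)*(-7) = 15*(-7) = -105)
√(b(c) + d) = √(1 - 105) = √(-104) = 2*I*√26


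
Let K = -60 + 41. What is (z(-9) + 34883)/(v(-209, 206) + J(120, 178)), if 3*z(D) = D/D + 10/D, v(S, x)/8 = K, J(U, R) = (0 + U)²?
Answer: 117730/48087 ≈ 2.4483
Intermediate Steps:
K = -19
J(U, R) = U²
v(S, x) = -152 (v(S, x) = 8*(-19) = -152)
z(D) = ⅓ + 10/(3*D) (z(D) = (D/D + 10/D)/3 = (1 + 10/D)/3 = ⅓ + 10/(3*D))
(z(-9) + 34883)/(v(-209, 206) + J(120, 178)) = ((⅓)*(10 - 9)/(-9) + 34883)/(-152 + 120²) = ((⅓)*(-⅑)*1 + 34883)/(-152 + 14400) = (-1/27 + 34883)/14248 = (941840/27)*(1/14248) = 117730/48087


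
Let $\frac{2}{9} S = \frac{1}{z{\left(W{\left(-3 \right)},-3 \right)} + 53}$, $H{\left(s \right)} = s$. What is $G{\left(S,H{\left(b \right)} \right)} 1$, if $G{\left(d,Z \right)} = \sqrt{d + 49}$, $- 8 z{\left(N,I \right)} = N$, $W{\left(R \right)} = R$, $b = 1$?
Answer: $\frac{\sqrt{8949493}}{427} \approx 7.006$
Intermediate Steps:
$z{\left(N,I \right)} = - \frac{N}{8}$
$S = \frac{36}{427}$ ($S = \frac{9}{2 \left(\left(- \frac{1}{8}\right) \left(-3\right) + 53\right)} = \frac{9}{2 \left(\frac{3}{8} + 53\right)} = \frac{9}{2 \cdot \frac{427}{8}} = \frac{9}{2} \cdot \frac{8}{427} = \frac{36}{427} \approx 0.084309$)
$G{\left(d,Z \right)} = \sqrt{49 + d}$
$G{\left(S,H{\left(b \right)} \right)} 1 = \sqrt{49 + \frac{36}{427}} \cdot 1 = \sqrt{\frac{20959}{427}} \cdot 1 = \frac{\sqrt{8949493}}{427} \cdot 1 = \frac{\sqrt{8949493}}{427}$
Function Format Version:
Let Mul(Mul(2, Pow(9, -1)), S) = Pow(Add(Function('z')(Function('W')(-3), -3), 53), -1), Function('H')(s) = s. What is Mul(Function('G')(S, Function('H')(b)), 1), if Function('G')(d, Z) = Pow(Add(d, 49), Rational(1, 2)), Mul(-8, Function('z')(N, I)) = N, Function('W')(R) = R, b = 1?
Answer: Mul(Rational(1, 427), Pow(8949493, Rational(1, 2))) ≈ 7.0060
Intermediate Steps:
Function('z')(N, I) = Mul(Rational(-1, 8), N)
S = Rational(36, 427) (S = Mul(Rational(9, 2), Pow(Add(Mul(Rational(-1, 8), -3), 53), -1)) = Mul(Rational(9, 2), Pow(Add(Rational(3, 8), 53), -1)) = Mul(Rational(9, 2), Pow(Rational(427, 8), -1)) = Mul(Rational(9, 2), Rational(8, 427)) = Rational(36, 427) ≈ 0.084309)
Function('G')(d, Z) = Pow(Add(49, d), Rational(1, 2))
Mul(Function('G')(S, Function('H')(b)), 1) = Mul(Pow(Add(49, Rational(36, 427)), Rational(1, 2)), 1) = Mul(Pow(Rational(20959, 427), Rational(1, 2)), 1) = Mul(Mul(Rational(1, 427), Pow(8949493, Rational(1, 2))), 1) = Mul(Rational(1, 427), Pow(8949493, Rational(1, 2)))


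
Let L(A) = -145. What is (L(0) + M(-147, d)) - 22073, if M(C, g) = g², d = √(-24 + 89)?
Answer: -22153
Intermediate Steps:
d = √65 ≈ 8.0623
(L(0) + M(-147, d)) - 22073 = (-145 + (√65)²) - 22073 = (-145 + 65) - 22073 = -80 - 22073 = -22153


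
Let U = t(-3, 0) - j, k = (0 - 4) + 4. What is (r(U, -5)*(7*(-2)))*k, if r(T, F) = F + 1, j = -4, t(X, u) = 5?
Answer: 0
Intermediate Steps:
k = 0 (k = -4 + 4 = 0)
U = 9 (U = 5 - 1*(-4) = 5 + 4 = 9)
r(T, F) = 1 + F
(r(U, -5)*(7*(-2)))*k = ((1 - 5)*(7*(-2)))*0 = -4*(-14)*0 = 56*0 = 0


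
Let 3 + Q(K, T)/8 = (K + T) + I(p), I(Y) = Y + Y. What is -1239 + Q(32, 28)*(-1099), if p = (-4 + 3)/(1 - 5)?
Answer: -506779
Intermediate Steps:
p = ¼ (p = -1/(-4) = -1*(-¼) = ¼ ≈ 0.25000)
I(Y) = 2*Y
Q(K, T) = -20 + 8*K + 8*T (Q(K, T) = -24 + 8*((K + T) + 2*(¼)) = -24 + 8*((K + T) + ½) = -24 + 8*(½ + K + T) = -24 + (4 + 8*K + 8*T) = -20 + 8*K + 8*T)
-1239 + Q(32, 28)*(-1099) = -1239 + (-20 + 8*32 + 8*28)*(-1099) = -1239 + (-20 + 256 + 224)*(-1099) = -1239 + 460*(-1099) = -1239 - 505540 = -506779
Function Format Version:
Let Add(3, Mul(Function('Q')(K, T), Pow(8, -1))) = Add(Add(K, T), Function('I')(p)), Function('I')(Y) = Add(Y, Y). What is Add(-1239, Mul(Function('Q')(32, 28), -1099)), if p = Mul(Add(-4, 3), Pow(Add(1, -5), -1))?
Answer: -506779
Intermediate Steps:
p = Rational(1, 4) (p = Mul(-1, Pow(-4, -1)) = Mul(-1, Rational(-1, 4)) = Rational(1, 4) ≈ 0.25000)
Function('I')(Y) = Mul(2, Y)
Function('Q')(K, T) = Add(-20, Mul(8, K), Mul(8, T)) (Function('Q')(K, T) = Add(-24, Mul(8, Add(Add(K, T), Mul(2, Rational(1, 4))))) = Add(-24, Mul(8, Add(Add(K, T), Rational(1, 2)))) = Add(-24, Mul(8, Add(Rational(1, 2), K, T))) = Add(-24, Add(4, Mul(8, K), Mul(8, T))) = Add(-20, Mul(8, K), Mul(8, T)))
Add(-1239, Mul(Function('Q')(32, 28), -1099)) = Add(-1239, Mul(Add(-20, Mul(8, 32), Mul(8, 28)), -1099)) = Add(-1239, Mul(Add(-20, 256, 224), -1099)) = Add(-1239, Mul(460, -1099)) = Add(-1239, -505540) = -506779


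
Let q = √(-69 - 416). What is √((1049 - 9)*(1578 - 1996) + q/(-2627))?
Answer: √(-3000058798880 - 2627*I*√485)/2627 ≈ 6.3573e-6 - 659.33*I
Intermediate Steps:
q = I*√485 (q = √(-485) = I*√485 ≈ 22.023*I)
√((1049 - 9)*(1578 - 1996) + q/(-2627)) = √((1049 - 9)*(1578 - 1996) + (I*√485)/(-2627)) = √(1040*(-418) + (I*√485)*(-1/2627)) = √(-434720 - I*√485/2627)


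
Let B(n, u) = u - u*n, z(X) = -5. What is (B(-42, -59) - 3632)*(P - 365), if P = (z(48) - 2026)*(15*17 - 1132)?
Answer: -10985890918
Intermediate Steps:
B(n, u) = u - n*u
P = 1781187 (P = (-5 - 2026)*(15*17 - 1132) = -2031*(255 - 1132) = -2031*(-877) = 1781187)
(B(-42, -59) - 3632)*(P - 365) = (-59*(1 - 1*(-42)) - 3632)*(1781187 - 365) = (-59*(1 + 42) - 3632)*1780822 = (-59*43 - 3632)*1780822 = (-2537 - 3632)*1780822 = -6169*1780822 = -10985890918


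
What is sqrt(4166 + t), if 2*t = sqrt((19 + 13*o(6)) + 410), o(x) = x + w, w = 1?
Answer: sqrt(4166 + sqrt(130)) ≈ 64.633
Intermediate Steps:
o(x) = 1 + x (o(x) = x + 1 = 1 + x)
t = sqrt(130) (t = sqrt((19 + 13*(1 + 6)) + 410)/2 = sqrt((19 + 13*7) + 410)/2 = sqrt((19 + 91) + 410)/2 = sqrt(110 + 410)/2 = sqrt(520)/2 = (2*sqrt(130))/2 = sqrt(130) ≈ 11.402)
sqrt(4166 + t) = sqrt(4166 + sqrt(130))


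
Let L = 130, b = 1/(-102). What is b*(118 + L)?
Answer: -124/51 ≈ -2.4314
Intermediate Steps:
b = -1/102 ≈ -0.0098039
b*(118 + L) = -(118 + 130)/102 = -1/102*248 = -124/51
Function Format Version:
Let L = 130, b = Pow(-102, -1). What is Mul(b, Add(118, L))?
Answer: Rational(-124, 51) ≈ -2.4314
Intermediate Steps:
b = Rational(-1, 102) ≈ -0.0098039
Mul(b, Add(118, L)) = Mul(Rational(-1, 102), Add(118, 130)) = Mul(Rational(-1, 102), 248) = Rational(-124, 51)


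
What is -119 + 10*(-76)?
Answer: -879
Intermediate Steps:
-119 + 10*(-76) = -119 - 760 = -879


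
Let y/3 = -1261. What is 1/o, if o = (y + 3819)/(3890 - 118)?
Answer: 943/9 ≈ 104.78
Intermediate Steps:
y = -3783 (y = 3*(-1261) = -3783)
o = 9/943 (o = (-3783 + 3819)/(3890 - 118) = 36/3772 = 36*(1/3772) = 9/943 ≈ 0.0095440)
1/o = 1/(9/943) = 943/9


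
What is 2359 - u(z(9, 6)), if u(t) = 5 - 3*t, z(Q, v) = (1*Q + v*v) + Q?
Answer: 2516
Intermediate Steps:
z(Q, v) = v² + 2*Q (z(Q, v) = (Q + v²) + Q = v² + 2*Q)
2359 - u(z(9, 6)) = 2359 - (5 - 3*(6² + 2*9)) = 2359 - (5 - 3*(36 + 18)) = 2359 - (5 - 3*54) = 2359 - (5 - 162) = 2359 - 1*(-157) = 2359 + 157 = 2516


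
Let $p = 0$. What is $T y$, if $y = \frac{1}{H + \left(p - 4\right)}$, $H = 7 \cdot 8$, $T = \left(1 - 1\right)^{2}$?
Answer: $0$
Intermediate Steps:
$T = 0$ ($T = 0^{2} = 0$)
$H = 56$
$y = \frac{1}{52}$ ($y = \frac{1}{56 + \left(0 - 4\right)} = \frac{1}{56 - 4} = \frac{1}{52} \approx 0.019231$)
$T y = 0 \cdot \frac{1}{52} = 0$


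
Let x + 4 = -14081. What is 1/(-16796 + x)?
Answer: -1/30881 ≈ -3.2382e-5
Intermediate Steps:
x = -14085 (x = -4 - 14081 = -14085)
1/(-16796 + x) = 1/(-16796 - 14085) = 1/(-30881) = -1/30881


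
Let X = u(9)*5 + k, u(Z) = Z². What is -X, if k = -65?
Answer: -340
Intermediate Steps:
X = 340 (X = 9²*5 - 65 = 81*5 - 65 = 405 - 65 = 340)
-X = -1*340 = -340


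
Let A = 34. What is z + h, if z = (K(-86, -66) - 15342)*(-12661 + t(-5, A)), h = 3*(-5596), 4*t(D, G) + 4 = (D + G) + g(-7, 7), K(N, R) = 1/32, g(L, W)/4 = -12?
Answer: 24872460117/128 ≈ 1.9432e+8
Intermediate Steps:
g(L, W) = -48 (g(L, W) = 4*(-12) = -48)
K(N, R) = 1/32
t(D, G) = -13 + D/4 + G/4 (t(D, G) = -1 + ((D + G) - 48)/4 = -1 + (-48 + D + G)/4 = -1 + (-12 + D/4 + G/4) = -13 + D/4 + G/4)
h = -16788
z = 24874608981/128 (z = (1/32 - 15342)*(-12661 + (-13 + (¼)*(-5) + (¼)*34)) = -490943*(-12661 + (-13 - 5/4 + 17/2))/32 = -490943*(-12661 - 23/4)/32 = -490943/32*(-50667/4) = 24874608981/128 ≈ 1.9433e+8)
z + h = 24874608981/128 - 16788 = 24872460117/128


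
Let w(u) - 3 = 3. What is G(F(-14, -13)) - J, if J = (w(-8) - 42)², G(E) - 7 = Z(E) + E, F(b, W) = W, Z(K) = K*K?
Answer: -1133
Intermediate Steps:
Z(K) = K²
w(u) = 6 (w(u) = 3 + 3 = 6)
G(E) = 7 + E + E² (G(E) = 7 + (E² + E) = 7 + (E + E²) = 7 + E + E²)
J = 1296 (J = (6 - 42)² = (-36)² = 1296)
G(F(-14, -13)) - J = (7 - 13 + (-13)²) - 1*1296 = (7 - 13 + 169) - 1296 = 163 - 1296 = -1133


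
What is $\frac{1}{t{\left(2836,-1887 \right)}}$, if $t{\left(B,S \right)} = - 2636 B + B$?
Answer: $- \frac{1}{7472860} \approx -1.3382 \cdot 10^{-7}$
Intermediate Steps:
$t{\left(B,S \right)} = - 2635 B$
$\frac{1}{t{\left(2836,-1887 \right)}} = \frac{1}{\left(-2635\right) 2836} = \frac{1}{-7472860} = - \frac{1}{7472860}$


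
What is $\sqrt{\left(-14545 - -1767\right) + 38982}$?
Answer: $2 \sqrt{6551} \approx 161.88$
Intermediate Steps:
$\sqrt{\left(-14545 - -1767\right) + 38982} = \sqrt{\left(-14545 + 1767\right) + 38982} = \sqrt{-12778 + 38982} = \sqrt{26204} = 2 \sqrt{6551}$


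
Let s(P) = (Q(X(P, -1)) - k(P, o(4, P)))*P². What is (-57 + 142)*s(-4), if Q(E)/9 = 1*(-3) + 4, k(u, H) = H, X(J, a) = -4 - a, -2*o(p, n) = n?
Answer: 9520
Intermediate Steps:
o(p, n) = -n/2
Q(E) = 9 (Q(E) = 9*(1*(-3) + 4) = 9*(-3 + 4) = 9*1 = 9)
s(P) = P²*(9 + P/2) (s(P) = (9 - (-1)*P/2)*P² = (9 + P/2)*P² = P²*(9 + P/2))
(-57 + 142)*s(-4) = (-57 + 142)*((½)*(-4)²*(18 - 4)) = 85*((½)*16*14) = 85*112 = 9520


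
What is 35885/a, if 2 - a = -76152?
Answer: 35885/76154 ≈ 0.47122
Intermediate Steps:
a = 76154 (a = 2 - 1*(-76152) = 2 + 76152 = 76154)
35885/a = 35885/76154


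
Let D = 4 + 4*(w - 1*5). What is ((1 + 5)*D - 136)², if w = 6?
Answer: 7744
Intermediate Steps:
D = 8 (D = 4 + 4*(6 - 1*5) = 4 + 4*(6 - 5) = 4 + 4*1 = 4 + 4 = 8)
((1 + 5)*D - 136)² = ((1 + 5)*8 - 136)² = (6*8 - 136)² = (48 - 136)² = (-88)² = 7744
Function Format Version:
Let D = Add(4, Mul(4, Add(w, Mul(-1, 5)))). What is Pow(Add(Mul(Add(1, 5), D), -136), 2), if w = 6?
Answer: 7744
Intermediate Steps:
D = 8 (D = Add(4, Mul(4, Add(6, Mul(-1, 5)))) = Add(4, Mul(4, Add(6, -5))) = Add(4, Mul(4, 1)) = Add(4, 4) = 8)
Pow(Add(Mul(Add(1, 5), D), -136), 2) = Pow(Add(Mul(Add(1, 5), 8), -136), 2) = Pow(Add(Mul(6, 8), -136), 2) = Pow(Add(48, -136), 2) = Pow(-88, 2) = 7744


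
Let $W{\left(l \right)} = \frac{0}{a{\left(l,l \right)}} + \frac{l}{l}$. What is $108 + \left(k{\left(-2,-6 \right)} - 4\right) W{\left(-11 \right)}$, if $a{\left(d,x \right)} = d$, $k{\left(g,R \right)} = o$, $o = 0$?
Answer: $104$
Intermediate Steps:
$k{\left(g,R \right)} = 0$
$W{\left(l \right)} = 1$ ($W{\left(l \right)} = \frac{0}{l} + \frac{l}{l} = 0 + 1 = 1$)
$108 + \left(k{\left(-2,-6 \right)} - 4\right) W{\left(-11 \right)} = 108 + \left(0 - 4\right) 1 = 108 - 4 = 104$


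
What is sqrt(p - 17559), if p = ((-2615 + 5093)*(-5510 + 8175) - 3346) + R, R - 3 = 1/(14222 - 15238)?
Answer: 3*sqrt(188758561522)/508 ≈ 2565.7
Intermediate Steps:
R = 3047/1016 (R = 3 + 1/(14222 - 15238) = 3 + 1/(-1016) = 3 - 1/1016 = 3047/1016 ≈ 2.9990)
p = 6706135431/1016 (p = ((-2615 + 5093)*(-5510 + 8175) - 3346) + 3047/1016 = (2478*2665 - 3346) + 3047/1016 = (6603870 - 3346) + 3047/1016 = 6600524 + 3047/1016 = 6706135431/1016 ≈ 6.6005e+6)
sqrt(p - 17559) = sqrt(6706135431/1016 - 17559) = sqrt(6688295487/1016) = 3*sqrt(188758561522)/508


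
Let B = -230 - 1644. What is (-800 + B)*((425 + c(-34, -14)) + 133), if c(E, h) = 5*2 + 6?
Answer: -1534876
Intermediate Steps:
c(E, h) = 16 (c(E, h) = 10 + 6 = 16)
B = -1874
(-800 + B)*((425 + c(-34, -14)) + 133) = (-800 - 1874)*((425 + 16) + 133) = -2674*(441 + 133) = -2674*574 = -1534876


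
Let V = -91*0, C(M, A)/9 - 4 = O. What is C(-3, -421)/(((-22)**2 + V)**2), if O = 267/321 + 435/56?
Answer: 679473/1403661952 ≈ 0.00048407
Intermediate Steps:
O = 51529/5992 (O = 267*(1/321) + 435*(1/56) = 89/107 + 435/56 = 51529/5992 ≈ 8.5996)
C(M, A) = 679473/5992 (C(M, A) = 36 + 9*(51529/5992) = 36 + 463761/5992 = 679473/5992)
V = 0
C(-3, -421)/(((-22)**2 + V)**2) = 679473/(5992*(((-22)**2 + 0)**2)) = 679473/(5992*((484 + 0)**2)) = 679473/(5992*(484**2)) = (679473/5992)/234256 = (679473/5992)*(1/234256) = 679473/1403661952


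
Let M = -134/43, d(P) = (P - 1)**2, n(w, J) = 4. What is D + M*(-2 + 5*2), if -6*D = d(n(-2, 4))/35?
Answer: -75169/3010 ≈ -24.973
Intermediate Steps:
d(P) = (-1 + P)**2
D = -3/70 (D = -(-1 + 4)**2/(6*35) = -3**2/(6*35) = -3/(2*35) = -1/6*9/35 = -3/70 ≈ -0.042857)
M = -134/43 (M = -134*1/43 = -134/43 ≈ -3.1163)
D + M*(-2 + 5*2) = -3/70 - 134*(-2 + 5*2)/43 = -3/70 - 134*(-2 + 10)/43 = -3/70 - 134/43*8 = -3/70 - 1072/43 = -75169/3010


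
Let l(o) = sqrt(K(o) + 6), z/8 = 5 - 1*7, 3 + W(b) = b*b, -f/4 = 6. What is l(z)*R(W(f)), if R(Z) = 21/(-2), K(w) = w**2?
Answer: -21*sqrt(262)/2 ≈ -169.96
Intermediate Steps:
f = -24 (f = -4*6 = -24)
W(b) = -3 + b**2 (W(b) = -3 + b*b = -3 + b**2)
R(Z) = -21/2 (R(Z) = 21*(-1/2) = -21/2)
z = -16 (z = 8*(5 - 1*7) = 8*(5 - 7) = 8*(-2) = -16)
l(o) = sqrt(6 + o**2) (l(o) = sqrt(o**2 + 6) = sqrt(6 + o**2))
l(z)*R(W(f)) = sqrt(6 + (-16)**2)*(-21/2) = sqrt(6 + 256)*(-21/2) = sqrt(262)*(-21/2) = -21*sqrt(262)/2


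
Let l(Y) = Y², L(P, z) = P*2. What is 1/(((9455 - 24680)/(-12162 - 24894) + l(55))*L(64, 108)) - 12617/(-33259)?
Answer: 942997844737/2485769345250 ≈ 0.37936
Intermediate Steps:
L(P, z) = 2*P
1/(((9455 - 24680)/(-12162 - 24894) + l(55))*L(64, 108)) - 12617/(-33259) = 1/(((9455 - 24680)/(-12162 - 24894) + 55²)*((2*64))) - 12617/(-33259) = 1/((-15225/(-37056) + 3025)*128) - 12617*(-1/33259) = (1/128)/(-15225*(-1/37056) + 3025) + 12617/33259 = (1/128)/(5075/12352 + 3025) + 12617/33259 = (1/128)/(37369875/12352) + 12617/33259 = (12352/37369875)*(1/128) + 12617/33259 = 193/74739750 + 12617/33259 = 942997844737/2485769345250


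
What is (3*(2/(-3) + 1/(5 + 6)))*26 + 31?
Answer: -153/11 ≈ -13.909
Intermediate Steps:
(3*(2/(-3) + 1/(5 + 6)))*26 + 31 = (3*(2*(-⅓) + 1/11))*26 + 31 = (3*(-⅔ + 1/11))*26 + 31 = (3*(-19/33))*26 + 31 = -19/11*26 + 31 = -494/11 + 31 = -153/11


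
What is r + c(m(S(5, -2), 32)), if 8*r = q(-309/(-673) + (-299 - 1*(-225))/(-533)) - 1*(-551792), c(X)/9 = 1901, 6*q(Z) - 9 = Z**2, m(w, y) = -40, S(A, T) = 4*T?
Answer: 265836227695343117/3088131520344 ≈ 86083.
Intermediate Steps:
q(Z) = 3/2 + Z**2/6
c(X) = 17109 (c(X) = 9*1901 = 17109)
r = 213001385513777621/3088131520344 (r = ((3/2 + (-309/(-673) + (-299 - 1*(-225))/(-533))**2/6) - 1*(-551792))/8 = ((3/2 + (-309*(-1/673) + (-299 + 225)*(-1/533))**2/6) + 551792)/8 = ((3/2 + (309/673 - 74*(-1/533))**2/6) + 551792)/8 = ((3/2 + (309/673 + 74/533)**2/6) + 551792)/8 = ((3/2 + (214499/358709)**2/6) + 551792)/8 = ((3/2 + (1/6)*(46009821001/128672146681)) + 551792)/8 = ((3/2 + 46009821001/772032880086) + 551792)/8 = (602029570565/386016440043 + 551792)/8 = (1/8)*(213001385513777621/386016440043) = 213001385513777621/3088131520344 ≈ 68974.)
r + c(m(S(5, -2), 32)) = 213001385513777621/3088131520344 + 17109 = 265836227695343117/3088131520344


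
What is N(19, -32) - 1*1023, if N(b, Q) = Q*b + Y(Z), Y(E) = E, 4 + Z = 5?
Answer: -1630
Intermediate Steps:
Z = 1 (Z = -4 + 5 = 1)
N(b, Q) = 1 + Q*b (N(b, Q) = Q*b + 1 = 1 + Q*b)
N(19, -32) - 1*1023 = (1 - 32*19) - 1*1023 = (1 - 608) - 1023 = -607 - 1023 = -1630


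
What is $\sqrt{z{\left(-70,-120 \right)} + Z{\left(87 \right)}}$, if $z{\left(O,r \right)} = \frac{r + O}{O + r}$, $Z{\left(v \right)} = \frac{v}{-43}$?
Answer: $\frac{2 i \sqrt{473}}{43} \approx 1.0116 i$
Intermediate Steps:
$Z{\left(v \right)} = - \frac{v}{43}$ ($Z{\left(v \right)} = v \left(- \frac{1}{43}\right) = - \frac{v}{43}$)
$z{\left(O,r \right)} = 1$ ($z{\left(O,r \right)} = \frac{O + r}{O + r} = 1$)
$\sqrt{z{\left(-70,-120 \right)} + Z{\left(87 \right)}} = \sqrt{1 - \frac{87}{43}} = \sqrt{- \frac{44}{43}} = \frac{2 i \sqrt{473}}{43}$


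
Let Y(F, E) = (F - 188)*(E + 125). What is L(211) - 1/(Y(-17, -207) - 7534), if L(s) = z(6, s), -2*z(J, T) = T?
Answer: -978619/9276 ≈ -105.50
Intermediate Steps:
z(J, T) = -T/2
L(s) = -s/2
Y(F, E) = (-188 + F)*(125 + E)
L(211) - 1/(Y(-17, -207) - 7534) = -1/2*211 - 1/((-23500 - 188*(-207) + 125*(-17) - 207*(-17)) - 7534) = -211/2 - 1/((-23500 + 38916 - 2125 + 3519) - 7534) = -211/2 - 1/(16810 - 7534) = -211/2 - 1/9276 = -978619/9276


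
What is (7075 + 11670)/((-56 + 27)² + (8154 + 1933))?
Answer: 18745/10928 ≈ 1.7153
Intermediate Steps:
(7075 + 11670)/((-56 + 27)² + (8154 + 1933)) = 18745/((-29)² + 10087) = 18745/(841 + 10087) = 18745/10928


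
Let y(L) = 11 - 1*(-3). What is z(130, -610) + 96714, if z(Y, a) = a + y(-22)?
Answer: 96118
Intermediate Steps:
y(L) = 14 (y(L) = 11 + 3 = 14)
z(Y, a) = 14 + a (z(Y, a) = a + 14 = 14 + a)
z(130, -610) + 96714 = (14 - 610) + 96714 = -596 + 96714 = 96118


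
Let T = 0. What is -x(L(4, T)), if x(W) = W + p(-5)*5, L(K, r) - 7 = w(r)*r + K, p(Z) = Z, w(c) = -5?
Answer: 14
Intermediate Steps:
L(K, r) = 7 + K - 5*r (L(K, r) = 7 + (-5*r + K) = 7 + (K - 5*r) = 7 + K - 5*r)
x(W) = -25 + W (x(W) = W - 5*5 = W - 25 = -25 + W)
-x(L(4, T)) = -(-25 + (7 + 4 - 5*0)) = -(-25 + (7 + 4 + 0)) = -(-25 + 11) = -1*(-14) = 14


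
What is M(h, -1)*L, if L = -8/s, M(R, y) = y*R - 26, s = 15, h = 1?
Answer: 72/5 ≈ 14.400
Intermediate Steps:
M(R, y) = -26 + R*y (M(R, y) = R*y - 26 = -26 + R*y)
L = -8/15 ≈ -0.53333
M(h, -1)*L = (-26 + 1*(-1))*(-8/15) = (-26 - 1)*(-8/15) = -27*(-8/15) = 72/5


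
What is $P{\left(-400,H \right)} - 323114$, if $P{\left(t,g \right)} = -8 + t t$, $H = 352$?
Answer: $-163122$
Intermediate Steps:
$P{\left(t,g \right)} = -8 + t^{2}$
$P{\left(-400,H \right)} - 323114 = \left(-8 + \left(-400\right)^{2}\right) - 323114 = \left(-8 + 160000\right) - 323114 = 159992 - 323114 = -163122$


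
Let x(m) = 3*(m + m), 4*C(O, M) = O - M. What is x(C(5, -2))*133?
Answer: 2793/2 ≈ 1396.5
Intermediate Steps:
C(O, M) = -M/4 + O/4 (C(O, M) = (O - M)/4 = -M/4 + O/4)
x(m) = 6*m (x(m) = 3*(2*m) = 6*m)
x(C(5, -2))*133 = (6*(-¼*(-2) + (¼)*5))*133 = (6*(½ + 5/4))*133 = (6*(7/4))*133 = (21/2)*133 = 2793/2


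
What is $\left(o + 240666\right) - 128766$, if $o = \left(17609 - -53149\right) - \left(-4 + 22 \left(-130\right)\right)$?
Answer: $185522$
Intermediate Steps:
$o = 73622$ ($o = \left(17609 + 53149\right) - \left(-4 - 2860\right) = 70758 - -2864 = 70758 + 2864 = 73622$)
$\left(o + 240666\right) - 128766 = \left(73622 + 240666\right) - 128766 = 314288 - 128766 = 185522$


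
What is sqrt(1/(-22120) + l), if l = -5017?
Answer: I*sqrt(613697506730)/11060 ≈ 70.831*I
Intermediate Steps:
sqrt(1/(-22120) + l) = sqrt(1/(-22120) - 5017) = sqrt(-1/22120 - 5017) = sqrt(-110976041/22120) = I*sqrt(613697506730)/11060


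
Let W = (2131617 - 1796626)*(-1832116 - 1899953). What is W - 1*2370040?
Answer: -1250211896419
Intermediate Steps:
W = -1250209526379 (W = 334991*(-3732069) = -1250209526379)
W - 1*2370040 = -1250209526379 - 1*2370040 = -1250209526379 - 2370040 = -1250211896419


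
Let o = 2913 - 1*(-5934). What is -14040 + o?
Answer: -5193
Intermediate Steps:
o = 8847 (o = 2913 + 5934 = 8847)
-14040 + o = -14040 + 8847 = -5193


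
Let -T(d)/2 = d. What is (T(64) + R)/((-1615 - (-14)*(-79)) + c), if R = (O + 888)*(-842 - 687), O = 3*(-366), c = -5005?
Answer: -160481/3863 ≈ -41.543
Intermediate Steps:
T(d) = -2*d
O = -1098
R = 321090 (R = (-1098 + 888)*(-842 - 687) = -210*(-1529) = 321090)
(T(64) + R)/((-1615 - (-14)*(-79)) + c) = (-2*64 + 321090)/((-1615 - (-14)*(-79)) - 5005) = (-128 + 321090)/((-1615 - 1*1106) - 5005) = 320962/((-1615 - 1106) - 5005) = 320962/(-2721 - 5005) = 320962/(-7726) = 320962*(-1/7726) = -160481/3863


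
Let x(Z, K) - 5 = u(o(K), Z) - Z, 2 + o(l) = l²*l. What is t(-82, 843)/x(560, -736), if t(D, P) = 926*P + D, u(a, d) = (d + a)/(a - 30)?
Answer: -155595280781184/110436656071 ≈ -1408.9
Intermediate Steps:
o(l) = -2 + l³ (o(l) = -2 + l²*l = -2 + l³)
u(a, d) = (a + d)/(-30 + a)
x(Z, K) = 5 - Z + (-2 + Z + K³)/(-32 + K³) (x(Z, K) = 5 + (((-2 + K³) + Z)/(-30 + (-2 + K³)) - Z) = 5 + ((-2 + Z + K³)/(-32 + K³) - Z) = 5 + (-Z + (-2 + Z + K³)/(-32 + K³)) = 5 - Z + (-2 + Z + K³)/(-32 + K³))
t(D, P) = D + 926*P
t(-82, 843)/x(560, -736) = (-82 + 926*843)/(((-2 + 560 + (-736)³ + (-32 + (-736)³)*(5 - 1*560))/(-32 + (-736)³))) = (-82 + 780618)/(((-2 + 560 - 398688256 + (-32 - 398688256)*(5 - 560))/(-32 - 398688256))) = 780536/(((-2 + 560 - 398688256 - 398688288*(-555))/(-398688288))) = 780536/((-(-2 + 560 - 398688256 + 221271999840)/398688288)) = 780536/((-1/398688288*220873312142)) = 780536/(-110436656071/199344144) = 780536*(-199344144/110436656071) = -155595280781184/110436656071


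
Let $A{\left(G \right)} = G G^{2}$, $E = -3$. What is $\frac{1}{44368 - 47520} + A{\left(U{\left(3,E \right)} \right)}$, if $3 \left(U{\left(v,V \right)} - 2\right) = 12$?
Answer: $\frac{680831}{3152} \approx 216.0$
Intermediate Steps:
$U{\left(v,V \right)} = 6$ ($U{\left(v,V \right)} = 2 + \frac{1}{3} \cdot 12 = 2 + 4 = 6$)
$A{\left(G \right)} = G^{3}$
$\frac{1}{44368 - 47520} + A{\left(U{\left(3,E \right)} \right)} = \frac{1}{44368 - 47520} + 6^{3} = \frac{1}{-3152} + 216 = - \frac{1}{3152} + 216 = \frac{680831}{3152}$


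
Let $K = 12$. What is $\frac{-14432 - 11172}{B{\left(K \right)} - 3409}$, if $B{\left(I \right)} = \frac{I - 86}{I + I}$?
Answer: $\frac{307248}{40945} \approx 7.5039$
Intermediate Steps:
$B{\left(I \right)} = \frac{-86 + I}{2 I}$
$\frac{-14432 - 11172}{B{\left(K \right)} - 3409} = \frac{-14432 - 11172}{\frac{-86 + 12}{2 \cdot 12} - 3409} = \frac{-14432 - 11172}{\frac{1}{2} \cdot \frac{1}{12} \left(-74\right) - 3409} = - \frac{25604}{- \frac{37}{12} - 3409} = - \frac{25604}{- \frac{40945}{12}} = \left(-25604\right) \left(- \frac{12}{40945}\right) = \frac{307248}{40945}$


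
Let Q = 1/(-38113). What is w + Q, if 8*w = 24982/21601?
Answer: 475983079/3293115652 ≈ 0.14454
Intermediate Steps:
Q = -1/38113 ≈ -2.6238e-5
w = 12491/86404 (w = (24982/21601)/8 = (24982*(1/21601))/8 = (1/8)*(24982/21601) = 12491/86404 ≈ 0.14457)
w + Q = 12491/86404 - 1/38113 = 475983079/3293115652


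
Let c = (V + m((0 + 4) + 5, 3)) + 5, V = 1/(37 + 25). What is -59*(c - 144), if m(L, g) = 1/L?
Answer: 4571969/558 ≈ 8193.5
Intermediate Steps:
m(L, g) = 1/L
V = 1/62 ≈ 0.016129
c = 2861/558 (c = (1/62 + 1/((0 + 4) + 5)) + 5 = (1/62 + 1/(4 + 5)) + 5 = (1/62 + 1/9) + 5 = (1/62 + ⅑) + 5 = 71/558 + 5 = 2861/558 ≈ 5.1272)
-59*(c - 144) = -59*(2861/558 - 144) = -59*(-77491/558) = 4571969/558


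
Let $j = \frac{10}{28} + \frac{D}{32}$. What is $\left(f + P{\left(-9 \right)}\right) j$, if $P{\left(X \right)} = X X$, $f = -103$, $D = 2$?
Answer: $- \frac{517}{56} \approx -9.2321$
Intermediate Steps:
$P{\left(X \right)} = X^{2}$
$j = \frac{47}{112}$ ($j = \frac{10}{28} + \frac{2}{32} = 10 \cdot \frac{1}{28} + 2 \cdot \frac{1}{32} = \frac{5}{14} + \frac{1}{16} = \frac{47}{112} \approx 0.41964$)
$\left(f + P{\left(-9 \right)}\right) j = \left(-103 + \left(-9\right)^{2}\right) \frac{47}{112} = \left(-103 + 81\right) \frac{47}{112} = \left(-22\right) \frac{47}{112} = - \frac{517}{56}$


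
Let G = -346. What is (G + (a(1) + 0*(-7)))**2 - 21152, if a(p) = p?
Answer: 97873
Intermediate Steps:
(G + (a(1) + 0*(-7)))**2 - 21152 = (-346 + (1 + 0*(-7)))**2 - 21152 = (-346 + (1 + 0))**2 - 21152 = (-346 + 1)**2 - 21152 = (-345)**2 - 21152 = 119025 - 21152 = 97873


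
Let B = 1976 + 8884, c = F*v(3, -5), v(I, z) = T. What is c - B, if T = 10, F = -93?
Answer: -11790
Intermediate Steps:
v(I, z) = 10
c = -930 (c = -93*10 = -930)
B = 10860
c - B = -930 - 1*10860 = -930 - 10860 = -11790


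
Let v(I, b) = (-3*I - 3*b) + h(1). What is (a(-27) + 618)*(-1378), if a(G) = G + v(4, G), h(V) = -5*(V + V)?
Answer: -895700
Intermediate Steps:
h(V) = -10*V
v(I, b) = -10 - 3*I - 3*b (v(I, b) = (-3*I - 3*b) - 10*1 = (-3*I - 3*b) - 10 = -10 - 3*I - 3*b)
a(G) = -22 - 2*G (a(G) = G + (-10 - 3*4 - 3*G) = G + (-10 - 12 - 3*G) = G + (-22 - 3*G) = -22 - 2*G)
(a(-27) + 618)*(-1378) = ((-22 - 2*(-27)) + 618)*(-1378) = ((-22 + 54) + 618)*(-1378) = (32 + 618)*(-1378) = 650*(-1378) = -895700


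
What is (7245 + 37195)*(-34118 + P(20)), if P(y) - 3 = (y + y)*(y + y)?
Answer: -1444966600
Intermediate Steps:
P(y) = 3 + 4*y² (P(y) = 3 + (y + y)*(y + y) = 3 + (2*y)*(2*y) = 3 + 4*y²)
(7245 + 37195)*(-34118 + P(20)) = (7245 + 37195)*(-34118 + (3 + 4*20²)) = 44440*(-34118 + (3 + 4*400)) = 44440*(-34118 + (3 + 1600)) = 44440*(-34118 + 1603) = 44440*(-32515) = -1444966600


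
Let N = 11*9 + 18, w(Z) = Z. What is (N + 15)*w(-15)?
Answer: -1980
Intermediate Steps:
N = 117 (N = 99 + 18 = 117)
(N + 15)*w(-15) = (117 + 15)*(-15) = 132*(-15) = -1980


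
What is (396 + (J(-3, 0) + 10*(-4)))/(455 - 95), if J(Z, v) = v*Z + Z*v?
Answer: 89/90 ≈ 0.98889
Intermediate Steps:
J(Z, v) = 2*Z*v (J(Z, v) = Z*v + Z*v = 2*Z*v)
(396 + (J(-3, 0) + 10*(-4)))/(455 - 95) = (396 + (2*(-3)*0 + 10*(-4)))/(455 - 95) = (396 + (0 - 40))/360 = (396 - 40)*(1/360) = 356*(1/360) = 89/90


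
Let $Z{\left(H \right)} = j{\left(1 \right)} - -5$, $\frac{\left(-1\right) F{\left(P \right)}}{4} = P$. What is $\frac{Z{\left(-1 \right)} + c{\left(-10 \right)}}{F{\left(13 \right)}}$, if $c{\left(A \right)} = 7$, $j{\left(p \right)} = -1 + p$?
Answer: $- \frac{3}{13} \approx -0.23077$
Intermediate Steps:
$F{\left(P \right)} = - 4 P$
$Z{\left(H \right)} = 5$ ($Z{\left(H \right)} = \left(-1 + 1\right) - -5 = 0 + 5 = 5$)
$\frac{Z{\left(-1 \right)} + c{\left(-10 \right)}}{F{\left(13 \right)}} = \frac{5 + 7}{\left(-4\right) 13} = \frac{1}{-52} \cdot 12 = \left(- \frac{1}{52}\right) 12 = - \frac{3}{13}$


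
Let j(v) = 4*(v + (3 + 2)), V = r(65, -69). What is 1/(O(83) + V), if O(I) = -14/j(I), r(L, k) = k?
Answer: -176/12151 ≈ -0.014484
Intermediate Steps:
V = -69
j(v) = 20 + 4*v (j(v) = 4*(v + 5) = 4*(5 + v) = 20 + 4*v)
O(I) = -14/(20 + 4*I)
1/(O(83) + V) = 1/(-7/(10 + 2*83) - 69) = 1/(-7/(10 + 166) - 69) = 1/(-7/176 - 69) = 1/(-12151/176) = -176/12151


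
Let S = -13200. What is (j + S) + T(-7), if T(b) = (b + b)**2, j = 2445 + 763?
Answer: -9796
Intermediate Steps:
j = 3208
T(b) = 4*b**2 (T(b) = (2*b)**2 = 4*b**2)
(j + S) + T(-7) = (3208 - 13200) + 4*(-7)**2 = -9992 + 4*49 = -9992 + 196 = -9796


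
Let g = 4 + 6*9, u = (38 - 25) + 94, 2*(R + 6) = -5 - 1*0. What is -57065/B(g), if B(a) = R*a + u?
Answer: 57065/386 ≈ 147.84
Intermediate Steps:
R = -17/2 (R = -6 + (-5 - 1*0)/2 = -6 + (-5 + 0)/2 = -6 + (½)*(-5) = -6 - 5/2 = -17/2 ≈ -8.5000)
u = 107 (u = 13 + 94 = 107)
g = 58 (g = 4 + 54 = 58)
B(a) = 107 - 17*a/2 (B(a) = -17*a/2 + 107 = 107 - 17*a/2)
-57065/B(g) = -57065/(107 - 17/2*58) = -57065/(107 - 493) = -57065/(-386) = -57065*(-1/386) = 57065/386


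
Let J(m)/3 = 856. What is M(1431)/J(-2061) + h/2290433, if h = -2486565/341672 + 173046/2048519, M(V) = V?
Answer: 47792849777509702875/85767106868785297604 ≈ 0.55724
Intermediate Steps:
J(m) = 2568 (J(m) = 3*856 = 2568)
h = -5034650674323/699921583768 (h = -2486565*1/341672 + 173046*(1/2048519) = -2486565/341672 + 173046/2048519 = -5034650674323/699921583768 ≈ -7.1932)
M(1431)/J(-2061) + h/2290433 = 1431/2568 - 5034650674323/699921583768/2290433 = 1431*(1/2568) - 5034650674323/699921583768*1/2290433 = 477/856 - 5034650674323/1603123492874491544 = 47792849777509702875/85767106868785297604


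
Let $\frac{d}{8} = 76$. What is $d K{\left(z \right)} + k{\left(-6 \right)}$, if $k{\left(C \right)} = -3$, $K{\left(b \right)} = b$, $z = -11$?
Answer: $-6691$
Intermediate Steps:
$d = 608$ ($d = 8 \cdot 76 = 608$)
$d K{\left(z \right)} + k{\left(-6 \right)} = 608 \left(-11\right) - 3 = -6688 - 3 = -6691$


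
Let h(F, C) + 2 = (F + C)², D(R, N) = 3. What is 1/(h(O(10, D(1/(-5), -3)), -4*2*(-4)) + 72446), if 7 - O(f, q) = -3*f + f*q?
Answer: 1/73965 ≈ 1.3520e-5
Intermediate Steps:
O(f, q) = 7 + 3*f - f*q (O(f, q) = 7 - (-3*f + f*q) = 7 + (3*f - f*q) = 7 + 3*f - f*q)
h(F, C) = -2 + (C + F)² (h(F, C) = -2 + (F + C)² = -2 + (C + F)²)
1/(h(O(10, D(1/(-5), -3)), -4*2*(-4)) + 72446) = 1/((-2 + (-4*2*(-4) + (7 + 3*10 - 1*10*3))²) + 72446) = 1/((-2 + (-8*(-4) + (7 + 30 - 30))²) + 72446) = 1/((-2 + (32 + 7)²) + 72446) = 1/((-2 + 39²) + 72446) = 1/((-2 + 1521) + 72446) = 1/(1519 + 72446) = 1/73965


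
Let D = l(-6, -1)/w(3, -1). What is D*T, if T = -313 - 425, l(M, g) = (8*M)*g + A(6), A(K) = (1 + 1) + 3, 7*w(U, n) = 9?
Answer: -30422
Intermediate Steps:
w(U, n) = 9/7 (w(U, n) = (⅐)*9 = 9/7)
A(K) = 5 (A(K) = 2 + 3 = 5)
l(M, g) = 5 + 8*M*g (l(M, g) = (8*M)*g + 5 = 8*M*g + 5 = 5 + 8*M*g)
T = -738
D = 371/9 (D = (5 + 8*(-6)*(-1))/(9/7) = (5 + 48)*(7/9) = 53*(7/9) = 371/9 ≈ 41.222)
D*T = (371/9)*(-738) = -30422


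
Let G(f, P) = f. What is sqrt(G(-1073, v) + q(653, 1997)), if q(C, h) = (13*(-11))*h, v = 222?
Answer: 2*I*sqrt(71661) ≈ 535.39*I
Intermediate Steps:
q(C, h) = -143*h
sqrt(G(-1073, v) + q(653, 1997)) = sqrt(-1073 - 143*1997) = sqrt(-1073 - 285571) = sqrt(-286644) = 2*I*sqrt(71661)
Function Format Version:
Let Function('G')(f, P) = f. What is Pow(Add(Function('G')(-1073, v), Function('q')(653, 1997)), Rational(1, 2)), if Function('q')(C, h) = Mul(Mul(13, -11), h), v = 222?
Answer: Mul(2, I, Pow(71661, Rational(1, 2))) ≈ Mul(535.39, I)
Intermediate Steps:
Function('q')(C, h) = Mul(-143, h)
Pow(Add(Function('G')(-1073, v), Function('q')(653, 1997)), Rational(1, 2)) = Pow(Add(-1073, Mul(-143, 1997)), Rational(1, 2)) = Pow(Add(-1073, -285571), Rational(1, 2)) = Pow(-286644, Rational(1, 2)) = Mul(2, I, Pow(71661, Rational(1, 2)))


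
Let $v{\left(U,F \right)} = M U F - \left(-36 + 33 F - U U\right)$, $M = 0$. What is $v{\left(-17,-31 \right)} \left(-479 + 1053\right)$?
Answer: $773752$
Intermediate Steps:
$v{\left(U,F \right)} = 36 + U^{2} - 33 F$ ($v{\left(U,F \right)} = 0 U F - \left(-36 + 33 F - U U\right) = 0 F - \left(-36 - U^{2} + 33 F\right) = 0 + \left(36 + U^{2} - 33 F\right) = 36 + U^{2} - 33 F$)
$v{\left(-17,-31 \right)} \left(-479 + 1053\right) = \left(36 + \left(-17\right)^{2} - -1023\right) \left(-479 + 1053\right) = \left(36 + 289 + 1023\right) 574 = 1348 \cdot 574 = 773752$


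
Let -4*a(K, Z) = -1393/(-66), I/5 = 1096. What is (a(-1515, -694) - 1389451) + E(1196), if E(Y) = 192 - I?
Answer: -368212489/264 ≈ -1.3947e+6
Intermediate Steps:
I = 5480 (I = 5*1096 = 5480)
a(K, Z) = -1393/264 (a(K, Z) = -(-1393)/(4*(-66)) = -(-1393)*(-1)/(4*66) = -¼*1393/66 = -1393/264)
E(Y) = -5288 (E(Y) = 192 - 1*5480 = 192 - 5480 = -5288)
(a(-1515, -694) - 1389451) + E(1196) = (-1393/264 - 1389451) - 5288 = -366816457/264 - 5288 = -368212489/264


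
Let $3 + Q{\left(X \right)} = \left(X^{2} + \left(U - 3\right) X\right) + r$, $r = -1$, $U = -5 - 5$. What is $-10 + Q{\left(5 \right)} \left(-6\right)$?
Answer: $254$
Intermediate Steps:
$U = -10$ ($U = -5 - 5 = -10$)
$Q{\left(X \right)} = -4 + X^{2} - 13 X$ ($Q{\left(X \right)} = -3 - \left(1 - X^{2} - \left(-10 - 3\right) X\right) = -3 - \left(1 - X^{2} + 13 X\right) = -4 + X^{2} - 13 X$)
$-10 + Q{\left(5 \right)} \left(-6\right) = -10 + \left(-4 + 5^{2} - 65\right) \left(-6\right) = -10 + \left(-4 + 25 - 65\right) \left(-6\right) = -10 - -264 = -10 + 264 = 254$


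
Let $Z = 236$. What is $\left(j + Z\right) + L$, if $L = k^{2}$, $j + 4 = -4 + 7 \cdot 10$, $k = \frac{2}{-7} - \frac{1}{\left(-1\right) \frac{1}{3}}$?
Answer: $\frac{14963}{49} \approx 305.37$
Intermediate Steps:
$k = \frac{19}{7}$ ($k = 2 \left(- \frac{1}{7}\right) - \frac{1}{\left(-1\right) \frac{1}{3}} = - \frac{2}{7} - \frac{1}{- \frac{1}{3}} = - \frac{2}{7} - -3 = - \frac{2}{7} + 3 = \frac{19}{7} \approx 2.7143$)
$j = 62$ ($j = -4 + \left(-4 + 7 \cdot 10\right) = -4 + \left(-4 + 70\right) = -4 + 66 = 62$)
$L = \frac{361}{49}$ ($L = \left(\frac{19}{7}\right)^{2} = \frac{361}{49} \approx 7.3673$)
$\left(j + Z\right) + L = \left(62 + 236\right) + \frac{361}{49} = 298 + \frac{361}{49} = \frac{14963}{49}$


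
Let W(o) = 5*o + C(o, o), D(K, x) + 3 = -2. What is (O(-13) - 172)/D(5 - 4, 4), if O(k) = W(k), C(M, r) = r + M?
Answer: 263/5 ≈ 52.600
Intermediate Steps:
D(K, x) = -5 (D(K, x) = -3 - 2 = -5)
C(M, r) = M + r
W(o) = 7*o (W(o) = 5*o + (o + o) = 5*o + 2*o = 7*o)
O(k) = 7*k
(O(-13) - 172)/D(5 - 4, 4) = (7*(-13) - 172)/(-5) = (-91 - 172)*(-1/5) = -263*(-1/5) = 263/5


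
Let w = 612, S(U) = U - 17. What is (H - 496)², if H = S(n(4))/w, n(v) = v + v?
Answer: 1137645441/4624 ≈ 2.4603e+5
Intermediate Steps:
n(v) = 2*v
S(U) = -17 + U
H = -1/68 (H = (-17 + 2*4)/612 = (-17 + 8)*(1/612) = -9*1/612 = -1/68 ≈ -0.014706)
(H - 496)² = (-1/68 - 496)² = (-33729/68)² = 1137645441/4624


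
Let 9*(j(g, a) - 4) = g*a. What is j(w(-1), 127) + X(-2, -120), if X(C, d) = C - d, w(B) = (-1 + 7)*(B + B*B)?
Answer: 122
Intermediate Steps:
w(B) = 6*B + 6*B**2 (w(B) = 6*(B + B**2) = 6*B + 6*B**2)
j(g, a) = 4 + a*g/9 (j(g, a) = 4 + (g*a)/9 = 4 + (a*g)/9 = 4 + a*g/9)
j(w(-1), 127) + X(-2, -120) = (4 + (1/9)*127*(6*(-1)*(1 - 1))) + (-2 - 1*(-120)) = (4 + (1/9)*127*(6*(-1)*0)) + (-2 + 120) = (4 + (1/9)*127*0) + 118 = (4 + 0) + 118 = 4 + 118 = 122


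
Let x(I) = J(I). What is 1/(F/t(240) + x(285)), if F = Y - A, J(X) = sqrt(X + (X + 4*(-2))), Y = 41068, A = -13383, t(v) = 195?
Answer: 10617945/2943541351 - 38025*sqrt(562)/2943541351 ≈ 0.0033010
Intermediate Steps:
J(X) = sqrt(-8 + 2*X) (J(X) = sqrt(X + (X - 8)) = sqrt(X + (-8 + X)) = sqrt(-8 + 2*X))
F = 54451 (F = 41068 - 1*(-13383) = 41068 + 13383 = 54451)
x(I) = sqrt(-8 + 2*I)
1/(F/t(240) + x(285)) = 1/(54451/195 + sqrt(-8 + 2*285)) = 1/(54451*(1/195) + sqrt(-8 + 570)) = 1/(54451/195 + sqrt(562))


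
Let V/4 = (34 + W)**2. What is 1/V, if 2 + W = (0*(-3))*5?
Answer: 1/4096 ≈ 0.00024414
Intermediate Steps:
W = -2 (W = -2 + (0*(-3))*5 = -2 + 0*5 = -2 + 0 = -2)
V = 4096 (V = 4*(34 - 2)**2 = 4*32**2 = 4*1024 = 4096)
1/V = 1/4096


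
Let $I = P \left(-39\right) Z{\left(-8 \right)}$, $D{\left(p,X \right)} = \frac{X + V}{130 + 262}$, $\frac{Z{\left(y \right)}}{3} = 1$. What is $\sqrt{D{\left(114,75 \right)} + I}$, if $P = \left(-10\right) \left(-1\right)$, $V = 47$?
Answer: $\frac{i \sqrt{229259}}{14} \approx 34.201 i$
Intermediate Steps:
$P = 10$
$Z{\left(y \right)} = 3$ ($Z{\left(y \right)} = 3 \cdot 1 = 3$)
$D{\left(p,X \right)} = \frac{47}{392} + \frac{X}{392}$ ($D{\left(p,X \right)} = \frac{X + 47}{130 + 262} = \frac{47 + X}{392} = \left(47 + X\right) \frac{1}{392} = \frac{47}{392} + \frac{X}{392}$)
$I = -1170$ ($I = 10 \left(-39\right) 3 = \left(-390\right) 3 = -1170$)
$\sqrt{D{\left(114,75 \right)} + I} = \sqrt{\left(\frac{47}{392} + \frac{1}{392} \cdot 75\right) - 1170} = \sqrt{\left(\frac{47}{392} + \frac{75}{392}\right) - 1170} = \sqrt{\frac{61}{196} - 1170} = \sqrt{- \frac{229259}{196}} = \frac{i \sqrt{229259}}{14}$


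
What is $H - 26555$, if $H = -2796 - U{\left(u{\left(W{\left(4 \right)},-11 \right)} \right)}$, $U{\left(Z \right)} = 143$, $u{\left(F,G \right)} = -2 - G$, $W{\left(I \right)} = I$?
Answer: $-29494$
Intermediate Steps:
$H = -2939$ ($H = -2796 - 143 = -2939$)
$H - 26555 = -2939 - 26555 = -29494$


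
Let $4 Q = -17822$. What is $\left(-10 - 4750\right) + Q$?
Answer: $- \frac{18431}{2} \approx -9215.5$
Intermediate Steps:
$Q = - \frac{8911}{2}$ ($Q = \frac{1}{4} \left(-17822\right) = - \frac{8911}{2} \approx -4455.5$)
$\left(-10 - 4750\right) + Q = \left(-10 - 4750\right) - \frac{8911}{2} = -4760 - \frac{8911}{2} = - \frac{18431}{2}$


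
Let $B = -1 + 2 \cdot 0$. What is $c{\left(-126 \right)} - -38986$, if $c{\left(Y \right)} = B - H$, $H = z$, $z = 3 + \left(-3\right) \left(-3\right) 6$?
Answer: $38928$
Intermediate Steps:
$z = 57$ ($z = 3 + 9 \cdot 6 = 3 + 54 = 57$)
$B = -1$ ($B = -1 + 0 = -1$)
$H = 57$
$c{\left(Y \right)} = -58$ ($c{\left(Y \right)} = -1 - 57 = -58$)
$c{\left(-126 \right)} - -38986 = -58 - -38986 = -58 + 38986 = 38928$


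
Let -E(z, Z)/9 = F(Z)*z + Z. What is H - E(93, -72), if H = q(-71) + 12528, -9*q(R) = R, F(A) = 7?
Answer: 159722/9 ≈ 17747.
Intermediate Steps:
E(z, Z) = -63*z - 9*Z (E(z, Z) = -9*(7*z + Z) = -9*(Z + 7*z) = -63*z - 9*Z)
q(R) = -R/9
H = 112823/9 (H = -1/9*(-71) + 12528 = 71/9 + 12528 = 112823/9 ≈ 12536.)
H - E(93, -72) = 112823/9 - (-63*93 - 9*(-72)) = 112823/9 - (-5859 + 648) = 112823/9 - 1*(-5211) = 112823/9 + 5211 = 159722/9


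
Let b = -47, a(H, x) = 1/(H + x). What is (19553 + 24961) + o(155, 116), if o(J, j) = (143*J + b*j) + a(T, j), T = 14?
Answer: 7959511/130 ≈ 61227.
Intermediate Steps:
o(J, j) = 1/(14 + j) - 47*j + 143*J (o(J, j) = (143*J - 47*j) + 1/(14 + j) = (-47*j + 143*J) + 1/(14 + j) = 1/(14 + j) - 47*j + 143*J)
(19553 + 24961) + o(155, 116) = (19553 + 24961) + (1 + (14 + 116)*(-47*116 + 143*155))/(14 + 116) = 44514 + (1 + 130*(-5452 + 22165))/130 = 44514 + (1 + 130*16713)/130 = 44514 + (1 + 2172690)/130 = 44514 + (1/130)*2172691 = 44514 + 2172691/130 = 7959511/130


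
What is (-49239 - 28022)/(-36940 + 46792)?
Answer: -77261/9852 ≈ -7.8422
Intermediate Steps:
(-49239 - 28022)/(-36940 + 46792) = -77261/9852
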